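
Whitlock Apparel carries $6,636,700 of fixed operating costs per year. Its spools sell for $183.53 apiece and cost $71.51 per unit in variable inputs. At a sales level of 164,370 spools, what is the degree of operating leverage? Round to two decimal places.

At 164,370 units, contribution = 164,370 × $112.02 = $18,412,727.40.
Subtracting fixed costs: EBIT = $18,412,727.40 − $6,636,700 = $11,776,027.40.
DOL = contribution ÷ EBIT = $18,412,727.40 ÷ $11,776,027.40 = 1.5636.

1.56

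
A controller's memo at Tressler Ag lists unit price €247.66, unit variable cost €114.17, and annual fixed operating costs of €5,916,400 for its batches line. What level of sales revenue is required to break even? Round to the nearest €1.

€10,976,520

CM per unit = €247.66 − €114.17 = €133.49; CM ratio = €133.49 / €247.66 = 0.5390.
Break-even revenue = fixed costs × price ÷ CM = €5,916,400 × €247.66 ÷ €133.49 = €10,976,520.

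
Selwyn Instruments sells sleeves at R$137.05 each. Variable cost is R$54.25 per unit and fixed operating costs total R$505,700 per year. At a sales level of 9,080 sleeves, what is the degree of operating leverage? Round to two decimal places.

Total contribution margin = 9,080 × R$82.80 = R$751,824.00.
Operating income = contribution − fixed costs = R$751,824.00 − R$505,700 = R$246,124.00.
DOL = contribution ÷ EBIT = R$751,824.00 ÷ R$246,124.00 = 3.0547.

3.05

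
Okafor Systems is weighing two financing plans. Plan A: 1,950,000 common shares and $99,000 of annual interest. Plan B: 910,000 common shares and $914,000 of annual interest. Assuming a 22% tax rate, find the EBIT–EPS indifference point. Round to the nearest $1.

Set EPS_A = EPS_B: (EBIT − $99,000)(1 − 0.22) ÷ 1,950,000 = (EBIT − $914,000)(1 − 0.22) ÷ 910,000.
Cancelling (1 − t) and cross-multiplying: 910,000·(EBIT − 99,000) = 1,950,000·(EBIT − 914,000).
Solving, EBIT = (914,000·1,950,000 − 99,000·910,000) / (1,950,000 − 910,000) = 1,692,210,000,000 / 1,040,000 = 1,627,125.00.

$1,627,125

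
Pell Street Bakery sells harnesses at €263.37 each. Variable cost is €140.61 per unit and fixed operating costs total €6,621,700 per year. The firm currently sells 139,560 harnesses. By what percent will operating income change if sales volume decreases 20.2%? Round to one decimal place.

Total contribution margin = 139,560 × €122.76 = €17,132,385.60.
EBIT = €17,132,385.60 − €6,621,700 = €10,510,685.60.
So DOL = total CM / EBIT = €17,132,385.60 / €10,510,685.60 = 1.6300.
%ΔEBIT = DOL × %ΔSales = 1.6300 × -20.2% = -32.9%.

-32.9%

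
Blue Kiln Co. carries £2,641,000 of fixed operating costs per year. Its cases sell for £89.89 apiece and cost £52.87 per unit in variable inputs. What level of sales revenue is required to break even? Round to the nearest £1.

Contribution margin per unit = £89.89 − £52.87 = £37.02, a CM ratio of £37.02 ÷ £89.89 = 0.4118.
Break-even sales = FC ÷ CM ratio = £2,641,000 × £89.89 / £37.02 = £6,412,736.

£6,412,736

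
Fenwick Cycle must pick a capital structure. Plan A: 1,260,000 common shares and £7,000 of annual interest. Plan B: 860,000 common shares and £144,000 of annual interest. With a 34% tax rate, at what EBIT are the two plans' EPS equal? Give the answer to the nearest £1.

£438,550

At indifference, (EBIT − 7,000)(1 − t)/1,260,000 = (EBIT − 144,000)(1 − t)/860,000.
The (1 − t) factor cancels: (EBIT − 7,000) × 860,000 = (EBIT − 144,000) × 1,260,000.
EBIT × (1,260,000 − 860,000) = 144,000 × 1,260,000 − 7,000 × 860,000 = 175,420,000,000, so EBIT = 175,420,000,000 ÷ 400,000 = 438,550.00.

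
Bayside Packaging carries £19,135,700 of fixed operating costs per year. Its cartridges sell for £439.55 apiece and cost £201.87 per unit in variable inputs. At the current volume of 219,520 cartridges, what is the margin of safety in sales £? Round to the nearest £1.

£61,101,692

Contribution margin per unit = £439.55 − £201.87 = £237.68. Break-even units = £19,135,700 ÷ £237.68 = 80,510.35; break-even revenue = 80,510.35 × £439.55 = £35,388,324.36.
Actual sales revenue = 219,520 × £439.55 = £96,490,016.00.
Margin of safety = £96,490,016.00 − £35,388,324.36 = £61,101,692.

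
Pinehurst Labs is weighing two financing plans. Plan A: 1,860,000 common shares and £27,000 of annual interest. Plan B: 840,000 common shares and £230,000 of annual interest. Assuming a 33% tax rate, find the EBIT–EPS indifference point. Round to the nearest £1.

£397,176

At indifference, (EBIT − 27,000)(1 − t)/1,860,000 = (EBIT − 230,000)(1 − t)/840,000.
Cancelling (1 − t) and cross-multiplying: 840,000·(EBIT − 27,000) = 1,860,000·(EBIT − 230,000).
Solving, EBIT = (230,000·1,860,000 − 27,000·840,000) / (1,860,000 − 840,000) = 405,120,000,000 / 1,020,000 = 397,176.47.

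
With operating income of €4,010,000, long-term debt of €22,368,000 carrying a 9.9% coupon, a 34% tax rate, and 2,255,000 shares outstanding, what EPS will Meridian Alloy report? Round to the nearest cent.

€0.53

Pre-tax income = €4,010,000 − €2,214,432.00 = €1,795,568.00.
Net income = €1,795,568.00 × (1 − 0.34) = €1,185,074.88.
EPS = €1,185,074.88 ÷ 2,255,000 = €0.53.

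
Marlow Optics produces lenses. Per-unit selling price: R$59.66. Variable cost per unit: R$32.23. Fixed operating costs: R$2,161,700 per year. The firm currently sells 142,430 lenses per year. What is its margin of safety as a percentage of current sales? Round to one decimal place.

44.7%

Unit CM = price − variable cost = R$59.66 − R$32.23 = R$27.43. Break-even units = R$2,161,700 ÷ R$27.43 = 78,807.87; break-even revenue = 78,807.87 × R$59.66 = R$4,701,677.80.
Current sales = 142,430 × R$59.66 = R$8,497,373.80.
Margin of safety = (R$8,497,373.80 − R$4,701,677.80) ÷ R$8,497,373.80 = 44.7%.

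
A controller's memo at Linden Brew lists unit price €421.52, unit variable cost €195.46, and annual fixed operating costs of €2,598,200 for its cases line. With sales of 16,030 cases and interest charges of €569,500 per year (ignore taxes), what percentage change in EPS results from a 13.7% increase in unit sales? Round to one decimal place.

Contribution at this volume is 16,030 × €226.06 = €3,623,741.80.
Subtracting fixed costs: EBIT = €3,623,741.80 − €2,598,200 = €1,025,541.80.
After interest of €569,500.00, pre-tax earnings = €456,041.80.
DCL = total CM / (EBIT − I) = €3,623,741.80 / €456,041.80 = 7.9461.
%ΔEPS = DCL × %ΔSales = 7.9461 × +13.7% = +108.9%.

+108.9%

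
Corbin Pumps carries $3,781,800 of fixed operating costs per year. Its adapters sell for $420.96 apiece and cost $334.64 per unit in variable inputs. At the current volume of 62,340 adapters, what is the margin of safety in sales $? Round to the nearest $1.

Each unit contributes $420.96 − $334.64 = $86.32. Break-even units = $3,781,800 ÷ $86.32 = 43,811.40; break-even revenue = 43,811.40 × $420.96 = $18,442,846.71.
Current sales = 62,340 × $420.96 = $26,242,646.40.
Margin of safety = $26,242,646.40 − $18,442,846.71 = $7,799,800.

$7,799,800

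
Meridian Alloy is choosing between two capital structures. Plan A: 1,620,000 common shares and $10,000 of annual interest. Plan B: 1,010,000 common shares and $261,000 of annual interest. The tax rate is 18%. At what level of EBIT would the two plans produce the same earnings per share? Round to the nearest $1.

$676,590

Set EPS_A = EPS_B: (EBIT − $10,000)(1 − 0.18) ÷ 1,620,000 = (EBIT − $261,000)(1 − 0.18) ÷ 1,010,000.
Cancelling (1 − t) and cross-multiplying: 1,010,000·(EBIT − 10,000) = 1,620,000·(EBIT − 261,000).
EBIT × (1,620,000 − 1,010,000) = 261,000 × 1,620,000 − 10,000 × 1,010,000 = 412,720,000,000, so EBIT = 412,720,000,000 ÷ 610,000 = 676,590.16.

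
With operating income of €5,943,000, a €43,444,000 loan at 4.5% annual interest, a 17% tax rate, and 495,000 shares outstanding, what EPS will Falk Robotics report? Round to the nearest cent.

Pre-tax income = €5,943,000 − €1,954,980.00 = €3,988,020.00.
After tax at 17%: net income = €3,988,020.00 × 0.83 = €3,310,056.60.
Per share: €3,310,056.60 / 495,000 shares = €6.69.

€6.69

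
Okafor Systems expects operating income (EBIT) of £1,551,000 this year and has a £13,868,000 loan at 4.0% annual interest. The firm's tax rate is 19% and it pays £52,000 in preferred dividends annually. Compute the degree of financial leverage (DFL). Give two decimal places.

1.66

Interest = £554,720.00.
Preferred dividends grossed up pre-tax: £52,000 / (1 − 0.19) = £64,197.53.
DFL = EBIT ÷ [EBIT − I − D_p/(1−t)] = £1,551,000 ÷ [£1,551,000 − £554,720.00 − £64,197.53] = £1,551,000 ÷ £932,082.47 = 1.6640.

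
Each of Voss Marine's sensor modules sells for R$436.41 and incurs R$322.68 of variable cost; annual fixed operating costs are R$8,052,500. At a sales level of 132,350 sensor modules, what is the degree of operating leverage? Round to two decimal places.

Total contribution margin = 132,350 × R$113.73 = R$15,052,165.50.
EBIT = R$15,052,165.50 − R$8,052,500 = R$6,999,665.50.
So DOL = total CM / EBIT = R$15,052,165.50 / R$6,999,665.50 = 2.1504.

2.15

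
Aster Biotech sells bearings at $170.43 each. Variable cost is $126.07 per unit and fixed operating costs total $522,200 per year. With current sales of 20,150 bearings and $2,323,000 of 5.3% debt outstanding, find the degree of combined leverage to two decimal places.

3.60

Total contribution margin = 20,150 × $44.36 = $893,854.00.
Operating income = contribution − fixed costs = $893,854.00 − $522,200 = $371,654.00. Interest = $123,119.00.
DOL = $893,854.00 ÷ $371,654.00 = 2.4051; DFL = $371,654.00 ÷ $248,535.00 = 1.4954.
Combined leverage = 2.4051 × 1.4954 = 3.5966.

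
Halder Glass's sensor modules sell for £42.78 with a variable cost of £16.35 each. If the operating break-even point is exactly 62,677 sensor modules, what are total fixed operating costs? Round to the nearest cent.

£1,656,553.11

Unit CM = price − variable cost = £42.78 − £16.35 = £26.43.
Fixed costs = break-even units × CM = 62,677 × £26.43 = £1,656,553.11.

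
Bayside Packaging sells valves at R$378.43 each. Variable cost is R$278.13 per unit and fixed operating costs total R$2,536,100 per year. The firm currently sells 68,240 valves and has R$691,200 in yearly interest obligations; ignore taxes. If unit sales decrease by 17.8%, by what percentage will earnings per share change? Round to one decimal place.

Contribution at this volume is 68,240 × R$100.30 = R$6,844,472.00.
Subtracting fixed costs: EBIT = R$6,844,472.00 − R$2,536,100 = R$4,308,372.00.
After interest of R$691,200.00, pre-tax earnings = R$3,617,172.00.
DCL = total CM / (EBIT − I) = R$6,844,472.00 / R$3,617,172.00 = 1.8922.
%ΔEPS = DCL × %ΔSales = 1.8922 × -17.8% = -33.7%.

-33.7%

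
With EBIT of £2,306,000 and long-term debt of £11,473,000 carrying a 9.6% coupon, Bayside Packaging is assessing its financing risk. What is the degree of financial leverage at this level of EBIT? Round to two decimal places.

Annual interest charges come to £1,101,408.00.
DFL = EBIT ÷ (EBIT − I) = £2,306,000 ÷ (£2,306,000 − £1,101,408.00) = £2,306,000 ÷ £1,204,592.00 = 1.9143.

1.91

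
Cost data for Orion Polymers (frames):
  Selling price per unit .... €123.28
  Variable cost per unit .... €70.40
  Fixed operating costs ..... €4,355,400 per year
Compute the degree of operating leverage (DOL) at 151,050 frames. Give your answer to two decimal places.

2.20

Contribution at this volume is 151,050 × €52.88 = €7,987,524.00.
EBIT = €7,987,524.00 − €4,355,400 = €3,632,124.00.
So DOL = total CM / EBIT = €7,987,524.00 / €3,632,124.00 = 2.1991.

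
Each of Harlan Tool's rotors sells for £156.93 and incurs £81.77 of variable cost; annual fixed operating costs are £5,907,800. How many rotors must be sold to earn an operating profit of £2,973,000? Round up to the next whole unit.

118,159 rotors

Each unit contributes £156.93 − £81.77 = £75.16.
Units = (FC + target) / CM = (£5,907,800 + £2,973,000) / £75.16 = 118,158.59, so 118,159 rotors.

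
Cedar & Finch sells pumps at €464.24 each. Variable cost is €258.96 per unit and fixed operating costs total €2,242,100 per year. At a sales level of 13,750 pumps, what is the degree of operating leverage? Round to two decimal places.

4.86

Total contribution margin = 13,750 × €205.28 = €2,822,600.00.
Operating income = contribution − fixed costs = €2,822,600.00 − €2,242,100 = €580,500.00.
So DOL = total CM / EBIT = €2,822,600.00 / €580,500.00 = 4.8624.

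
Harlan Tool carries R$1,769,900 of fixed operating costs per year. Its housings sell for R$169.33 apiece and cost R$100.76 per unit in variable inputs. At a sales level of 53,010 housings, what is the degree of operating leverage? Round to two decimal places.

Total contribution margin = 53,010 × R$68.57 = R$3,634,895.70.
Subtracting fixed costs: EBIT = R$3,634,895.70 − R$1,769,900 = R$1,864,995.70.
Degree of operating leverage = R$3,634,895.70 / R$1,864,995.70 = 1.9490.

1.95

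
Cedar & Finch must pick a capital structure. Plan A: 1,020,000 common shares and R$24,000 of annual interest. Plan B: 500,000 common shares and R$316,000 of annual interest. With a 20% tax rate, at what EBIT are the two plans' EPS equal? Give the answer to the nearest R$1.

Set EPS_A = EPS_B: (EBIT − R$24,000)(1 − 0.20) ÷ 1,020,000 = (EBIT − R$316,000)(1 − 0.20) ÷ 500,000.
Cancelling (1 − t) and cross-multiplying: 500,000·(EBIT − 24,000) = 1,020,000·(EBIT − 316,000).
EBIT × (1,020,000 − 500,000) = 316,000 × 1,020,000 − 24,000 × 500,000 = 310,320,000,000, so EBIT = 310,320,000,000 ÷ 520,000 = 596,769.23.

R$596,769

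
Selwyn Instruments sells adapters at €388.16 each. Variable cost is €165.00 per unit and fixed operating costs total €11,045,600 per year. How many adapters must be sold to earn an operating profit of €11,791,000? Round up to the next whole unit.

102,333 adapters

Contribution margin per unit = €388.16 − €165.00 = €223.16.
Need Q such that Q × €223.16 − €11,045,600 = €11,791,000, i.e. Q = €22,836,600 / €223.16 = 102,332.86 → 102,333.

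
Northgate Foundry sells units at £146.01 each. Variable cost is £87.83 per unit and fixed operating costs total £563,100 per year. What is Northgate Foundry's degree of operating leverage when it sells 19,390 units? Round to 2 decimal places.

2.00

Total contribution margin = 19,390 × £58.18 = £1,128,110.20.
Operating income = contribution − fixed costs = £1,128,110.20 − £563,100 = £565,010.20.
Degree of operating leverage = £1,128,110.20 / £565,010.20 = 1.9966.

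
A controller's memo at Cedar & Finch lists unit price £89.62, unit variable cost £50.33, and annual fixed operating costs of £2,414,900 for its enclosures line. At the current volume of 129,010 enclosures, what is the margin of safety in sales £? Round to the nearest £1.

Unit CM = price − variable cost = £89.62 − £50.33 = £39.29. Break-even units = £2,414,900 ÷ £39.29 = 61,463.48; break-even revenue = 61,463.48 × £89.62 = £5,508,356.78.
Current sales = 129,010 × £89.62 = £11,561,876.20.
Margin of safety = £11,561,876.20 − £5,508,356.78 = £6,053,519.

£6,053,519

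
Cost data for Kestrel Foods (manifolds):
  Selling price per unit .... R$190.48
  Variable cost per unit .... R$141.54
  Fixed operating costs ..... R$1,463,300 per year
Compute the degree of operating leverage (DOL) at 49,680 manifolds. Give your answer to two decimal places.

2.51

At 49,680 units, contribution = 49,680 × R$48.94 = R$2,431,339.20.
Operating income = contribution − fixed costs = R$2,431,339.20 − R$1,463,300 = R$968,039.20.
Degree of operating leverage = R$2,431,339.20 / R$968,039.20 = 2.5116.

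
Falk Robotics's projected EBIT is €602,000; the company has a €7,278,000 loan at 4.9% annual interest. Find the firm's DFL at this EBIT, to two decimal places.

2.45

Annual interest charges come to €356,622.00.
DFL = EBIT ÷ (EBIT − I) = €602,000 ÷ (€602,000 − €356,622.00) = €602,000 ÷ €245,378.00 = 2.4534.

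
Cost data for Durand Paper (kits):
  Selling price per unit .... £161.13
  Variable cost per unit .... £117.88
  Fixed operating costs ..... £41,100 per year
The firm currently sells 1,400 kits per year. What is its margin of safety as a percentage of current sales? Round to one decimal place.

Each unit contributes £161.13 − £117.88 = £43.25. Break-even units = £41,100 ÷ £43.25 = 950.29; break-even revenue = 950.29 × £161.13 = £153,120.07.
Current sales = 1,400 × £161.13 = £225,582.00.
Margin of safety = (£225,582.00 − £153,120.07) ÷ £225,582.00 = 32.1%.

32.1%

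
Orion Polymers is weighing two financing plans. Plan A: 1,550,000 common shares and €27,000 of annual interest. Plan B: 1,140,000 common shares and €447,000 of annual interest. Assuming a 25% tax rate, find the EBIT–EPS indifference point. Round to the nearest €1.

€1,614,805

At indifference, (EBIT − 27,000)(1 − t)/1,550,000 = (EBIT − 447,000)(1 − t)/1,140,000.
The (1 − t) factor cancels: (EBIT − 27,000) × 1,140,000 = (EBIT − 447,000) × 1,550,000.
EBIT × (1,550,000 − 1,140,000) = 447,000 × 1,550,000 − 27,000 × 1,140,000 = 662,070,000,000, so EBIT = 662,070,000,000 ÷ 410,000 = 1,614,804.88.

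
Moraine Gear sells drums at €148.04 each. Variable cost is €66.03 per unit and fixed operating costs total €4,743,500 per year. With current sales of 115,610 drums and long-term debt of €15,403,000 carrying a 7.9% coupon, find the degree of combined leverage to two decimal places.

At 115,610 units, contribution = 115,610 × €82.01 = €9,481,176.10.
Operating income = contribution − fixed costs = €9,481,176.10 − €4,743,500 = €4,737,676.10. Interest = €1,216,837.00, so EBIT − I = €3,520,839.10.
DCL = contribution ÷ (EBIT − I) = €9,481,176.10 ÷ €3,520,839.10 = 2.6929.

2.69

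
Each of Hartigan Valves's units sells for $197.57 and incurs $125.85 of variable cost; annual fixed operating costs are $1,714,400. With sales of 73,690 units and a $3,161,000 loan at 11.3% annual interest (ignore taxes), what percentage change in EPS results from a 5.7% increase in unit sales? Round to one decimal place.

+9.4%

At 73,690 units, contribution = 73,690 × $71.72 = $5,285,046.80.
Operating income = contribution − fixed costs = $5,285,046.80 − $1,714,400 = $3,570,646.80.
After interest of $357,193.00, pre-tax earnings = $3,213,453.80.
DCL = total CM / (EBIT − I) = $5,285,046.80 / $3,213,453.80 = 1.6447.
EPS therefore changes by 1.6447 × (+5.7%) = +9.4%.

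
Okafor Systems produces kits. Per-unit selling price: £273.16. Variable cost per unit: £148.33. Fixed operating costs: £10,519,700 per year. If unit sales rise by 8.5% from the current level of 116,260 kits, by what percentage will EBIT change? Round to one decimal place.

At 116,260 units, contribution = 116,260 × £124.83 = £14,512,735.80.
Subtracting fixed costs: EBIT = £14,512,735.80 − £10,519,700 = £3,993,035.80.
DOL = contribution ÷ EBIT = £14,512,735.80 ÷ £3,993,035.80 = 3.6345.
Operating income changes by 3.6345 × +8.5% = +30.9%.

+30.9%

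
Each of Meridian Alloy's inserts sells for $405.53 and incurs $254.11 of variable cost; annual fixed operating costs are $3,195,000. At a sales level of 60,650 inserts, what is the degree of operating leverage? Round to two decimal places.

1.53

Total contribution margin = 60,650 × $151.42 = $9,183,623.00.
EBIT = $9,183,623.00 − $3,195,000 = $5,988,623.00.
DOL = contribution ÷ EBIT = $9,183,623.00 ÷ $5,988,623.00 = 1.5335.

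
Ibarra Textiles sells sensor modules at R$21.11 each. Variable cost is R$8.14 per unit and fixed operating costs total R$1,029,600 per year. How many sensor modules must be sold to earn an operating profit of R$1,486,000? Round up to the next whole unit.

Each unit contributes R$21.11 − R$8.14 = R$12.97.
Units = (FC + target) / CM = (R$1,029,600 + R$1,486,000) / R$12.97 = 193,955.28, so 193,956 sensor modules.

193,956 sensor modules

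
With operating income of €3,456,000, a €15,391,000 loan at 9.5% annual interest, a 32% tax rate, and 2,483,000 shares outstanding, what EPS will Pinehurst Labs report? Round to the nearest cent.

Pre-tax income = €3,456,000 − €1,462,145.00 = €1,993,855.00.
After tax at 32%: net income = €1,993,855.00 × 0.68 = €1,355,821.40.
Per share: €1,355,821.40 / 2,483,000 shares = €0.55.

€0.55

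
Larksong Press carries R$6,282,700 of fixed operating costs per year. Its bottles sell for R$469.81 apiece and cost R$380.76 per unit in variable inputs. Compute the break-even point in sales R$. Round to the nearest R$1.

R$33,146,269

Contribution margin per unit = R$469.81 − R$380.76 = R$89.05, a CM ratio of R$89.05 ÷ R$469.81 = 0.1895.
Break-even sales = FC ÷ CM ratio = R$6,282,700 × R$469.81 / R$89.05 = R$33,146,269.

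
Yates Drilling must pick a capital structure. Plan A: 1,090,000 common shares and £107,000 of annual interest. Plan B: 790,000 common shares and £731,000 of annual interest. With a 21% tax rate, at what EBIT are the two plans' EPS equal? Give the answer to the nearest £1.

£2,374,200

Set EPS_A = EPS_B: (EBIT − £107,000)(1 − 0.21) ÷ 1,090,000 = (EBIT − £731,000)(1 − 0.21) ÷ 790,000.
Cancelling (1 − t) and cross-multiplying: 790,000·(EBIT − 107,000) = 1,090,000·(EBIT − 731,000).
Solving, EBIT = (731,000·1,090,000 − 107,000·790,000) / (1,090,000 − 790,000) = 712,260,000,000 / 300,000 = 2,374,200.00.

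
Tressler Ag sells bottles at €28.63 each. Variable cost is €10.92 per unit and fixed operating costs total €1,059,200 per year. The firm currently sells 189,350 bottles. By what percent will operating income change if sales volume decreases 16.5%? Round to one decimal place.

Contribution at this volume is 189,350 × €17.71 = €3,353,388.50.
Subtracting fixed costs: EBIT = €3,353,388.50 − €1,059,200 = €2,294,188.50.
Degree of operating leverage = €3,353,388.50 / €2,294,188.50 = 1.4617.
%ΔEBIT = DOL × %ΔSales = 1.4617 × -16.5% = -24.1%.

-24.1%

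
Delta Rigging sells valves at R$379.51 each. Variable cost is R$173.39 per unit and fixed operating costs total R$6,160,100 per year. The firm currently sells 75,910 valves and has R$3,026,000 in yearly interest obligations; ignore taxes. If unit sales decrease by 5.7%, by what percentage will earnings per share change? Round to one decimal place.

Total contribution margin = 75,910 × R$206.12 = R$15,646,569.20.
Operating income = contribution − fixed costs = R$15,646,569.20 − R$6,160,100 = R$9,486,469.20.
After interest of R$3,026,000.00, pre-tax earnings = R$6,460,469.20.
Degree of combined leverage = contribution ÷ (EBIT − I) = R$15,646,569.20 ÷ R$6,460,469.20 = 2.4219.
%ΔEPS = DCL × %ΔSales = 2.4219 × -5.7% = -13.8%.

-13.8%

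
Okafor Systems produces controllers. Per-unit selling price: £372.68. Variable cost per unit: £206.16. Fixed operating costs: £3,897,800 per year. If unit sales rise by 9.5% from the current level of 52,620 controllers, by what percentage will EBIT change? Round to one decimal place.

Contribution at this volume is 52,620 × £166.52 = £8,762,282.40.
Subtracting fixed costs: EBIT = £8,762,282.40 − £3,897,800 = £4,864,482.40.
DOL = contribution ÷ EBIT = £8,762,282.40 ÷ £4,864,482.40 = 1.8013.
Operating income changes by 1.8013 × +9.5% = +17.1%.

+17.1%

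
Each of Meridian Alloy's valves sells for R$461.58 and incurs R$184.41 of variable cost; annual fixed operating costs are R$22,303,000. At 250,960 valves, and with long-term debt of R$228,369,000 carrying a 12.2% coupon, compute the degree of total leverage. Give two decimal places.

Contribution at this volume is 250,960 × R$277.17 = R$69,558,583.20.
Operating income = contribution − fixed costs = R$69,558,583.20 − R$22,303,000 = R$47,255,583.20. Interest = R$27,861,018.00.
DOL = R$69,558,583.20 ÷ R$47,255,583.20 = 1.4720; DFL = R$47,255,583.20 ÷ R$19,394,565.20 = 2.4365.
Combined leverage = 1.4720 × 2.4365 = 3.5865.

3.59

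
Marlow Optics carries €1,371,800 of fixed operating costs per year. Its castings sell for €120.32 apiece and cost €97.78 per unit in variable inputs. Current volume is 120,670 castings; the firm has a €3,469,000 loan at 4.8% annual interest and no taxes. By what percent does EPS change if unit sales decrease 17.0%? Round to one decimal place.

-39.1%

Total contribution margin = 120,670 × €22.54 = €2,719,901.80.
EBIT = €2,719,901.80 − €1,371,800 = €1,348,101.80.
After interest of €166,512.00, pre-tax earnings = €1,181,589.80.
Degree of combined leverage = contribution ÷ (EBIT − I) = €2,719,901.80 ÷ €1,181,589.80 = 2.3019.
%ΔEPS = DCL × %ΔSales = 2.3019 × -17.0% = -39.1%.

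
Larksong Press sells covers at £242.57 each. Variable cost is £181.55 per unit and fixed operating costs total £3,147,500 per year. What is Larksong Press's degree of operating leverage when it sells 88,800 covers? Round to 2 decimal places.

At 88,800 units, contribution = 88,800 × £61.02 = £5,418,576.00.
EBIT = £5,418,576.00 − £3,147,500 = £2,271,076.00.
So DOL = total CM / EBIT = £5,418,576.00 / £2,271,076.00 = 2.3859.

2.39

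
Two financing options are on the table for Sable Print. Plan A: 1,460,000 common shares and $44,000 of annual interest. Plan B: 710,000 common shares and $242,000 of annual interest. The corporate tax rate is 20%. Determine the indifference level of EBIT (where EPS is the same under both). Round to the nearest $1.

At indifference, (EBIT − 44,000)(1 − t)/1,460,000 = (EBIT − 242,000)(1 − t)/710,000.
The (1 − t) factor cancels: (EBIT − 44,000) × 710,000 = (EBIT − 242,000) × 1,460,000.
Solving, EBIT = (242,000·1,460,000 − 44,000·710,000) / (1,460,000 − 710,000) = 322,080,000,000 / 750,000 = 429,440.00.

$429,440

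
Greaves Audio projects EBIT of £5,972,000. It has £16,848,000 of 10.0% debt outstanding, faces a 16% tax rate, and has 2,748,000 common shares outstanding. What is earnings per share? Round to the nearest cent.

£1.31

Pre-tax income = £5,972,000 − £1,684,800.00 = £4,287,200.00.
Net income = £4,287,200.00 × (1 − 0.16) = £3,601,248.00.
Per share: £3,601,248.00 / 2,748,000 shares = £1.31.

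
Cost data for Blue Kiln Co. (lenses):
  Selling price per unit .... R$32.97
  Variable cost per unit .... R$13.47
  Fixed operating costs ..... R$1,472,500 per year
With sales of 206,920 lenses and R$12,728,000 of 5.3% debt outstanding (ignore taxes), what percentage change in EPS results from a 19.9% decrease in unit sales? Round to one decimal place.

Contribution at this volume is 206,920 × R$19.50 = R$4,034,940.00.
EBIT = R$4,034,940.00 − R$1,472,500 = R$2,562,440.00.
After interest of R$674,584.00, pre-tax earnings = R$1,887,856.00.
Degree of combined leverage = contribution ÷ (EBIT − I) = R$4,034,940.00 ÷ R$1,887,856.00 = 2.1373.
EPS therefore changes by 2.1373 × (-19.9%) = -42.5%.

-42.5%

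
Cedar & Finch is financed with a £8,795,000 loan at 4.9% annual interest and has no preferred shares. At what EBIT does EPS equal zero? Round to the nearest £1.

Annual interest = 4.9% × £8,795,000 = £430,955.00.
With no preferred dividends, EPS = 0 when EBIT exactly covers interest, so the financial break-even EBIT is £430,955.00.

£430,955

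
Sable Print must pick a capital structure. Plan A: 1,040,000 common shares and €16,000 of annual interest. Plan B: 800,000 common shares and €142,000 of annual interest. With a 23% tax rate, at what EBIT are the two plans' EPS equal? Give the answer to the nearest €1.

€562,000

Set EPS_A = EPS_B: (EBIT − €16,000)(1 − 0.23) ÷ 1,040,000 = (EBIT − €142,000)(1 − 0.23) ÷ 800,000.
The (1 − t) factor cancels: (EBIT − 16,000) × 800,000 = (EBIT − 142,000) × 1,040,000.
EBIT × (1,040,000 − 800,000) = 142,000 × 1,040,000 − 16,000 × 800,000 = 134,880,000,000, so EBIT = 134,880,000,000 ÷ 240,000 = 562,000.00.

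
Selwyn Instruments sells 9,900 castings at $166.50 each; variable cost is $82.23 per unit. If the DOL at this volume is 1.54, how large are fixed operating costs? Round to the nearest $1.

$292,537

Total contribution margin = 9,900 × $84.27 = $834,273.00.
DOL = contribution / EBIT, so EBIT = $834,273.00 / 1.54 = $541,735.71.
Fixed costs = CM − EBIT = $834,273.00 − $541,735.71 = $292,537.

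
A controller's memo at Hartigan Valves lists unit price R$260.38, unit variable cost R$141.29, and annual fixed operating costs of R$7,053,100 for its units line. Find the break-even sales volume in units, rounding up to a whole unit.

59,225 units

Contribution margin per unit = R$260.38 − R$141.29 = R$119.09.
Units to break even: R$7,053,100 ÷ R$119.09 = 59,224.96, rounded up to 59,225.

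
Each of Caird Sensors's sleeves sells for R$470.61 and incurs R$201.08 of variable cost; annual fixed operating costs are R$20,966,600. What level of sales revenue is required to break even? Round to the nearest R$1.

Contribution margin per unit = R$470.61 − R$201.08 = R$269.53, a CM ratio of R$269.53 ÷ R$470.61 = 0.5727.
Break-even sales = FC ÷ CM ratio = R$20,966,600 × R$470.61 / R$269.53 = R$36,608,510.

R$36,608,510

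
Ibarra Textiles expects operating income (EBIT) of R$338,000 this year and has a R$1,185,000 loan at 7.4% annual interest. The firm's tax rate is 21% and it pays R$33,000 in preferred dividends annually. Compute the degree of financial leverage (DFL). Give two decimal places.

1.62

Interest = R$87,690.00.
Pre-tax preferred-dividend burden = R$33,000 ÷ (1 − 0.21) = R$41,772.15.
DFL = EBIT ÷ [EBIT − I − D_p/(1−t)] = R$338,000 ÷ [R$338,000 − R$87,690.00 − R$41,772.15] = R$338,000 ÷ R$208,537.85 = 1.6208.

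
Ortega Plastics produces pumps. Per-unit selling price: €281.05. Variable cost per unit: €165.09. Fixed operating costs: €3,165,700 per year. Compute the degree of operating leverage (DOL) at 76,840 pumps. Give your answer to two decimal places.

1.55

Total contribution margin = 76,840 × €115.96 = €8,910,366.40.
Operating income = contribution − fixed costs = €8,910,366.40 − €3,165,700 = €5,744,666.40.
DOL = contribution ÷ EBIT = €8,910,366.40 ÷ €5,744,666.40 = 1.5511.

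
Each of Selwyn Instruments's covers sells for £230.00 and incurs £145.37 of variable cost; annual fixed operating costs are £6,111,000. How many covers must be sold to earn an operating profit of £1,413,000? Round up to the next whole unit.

Unit CM = price − variable cost = £230.00 − £145.37 = £84.63.
Units = (FC + target) / CM = (£6,111,000 + £1,413,000) / £84.63 = 88,904.64, so 88,905 covers.

88,905 covers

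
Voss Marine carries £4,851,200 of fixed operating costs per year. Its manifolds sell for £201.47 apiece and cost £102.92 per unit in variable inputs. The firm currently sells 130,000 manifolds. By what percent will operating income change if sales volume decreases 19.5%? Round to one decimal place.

Total contribution margin = 130,000 × £98.55 = £12,811,500.00.
Subtracting fixed costs: EBIT = £12,811,500.00 − £4,851,200 = £7,960,300.00.
So DOL = total CM / EBIT = £12,811,500.00 / £7,960,300.00 = 1.6094.
%ΔEBIT = DOL × %ΔSales = 1.6094 × -19.5% = -31.4%.

-31.4%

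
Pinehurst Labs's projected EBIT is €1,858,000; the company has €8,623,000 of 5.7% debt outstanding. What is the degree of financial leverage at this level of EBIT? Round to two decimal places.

Interest = €491,511.00.
Degree of financial leverage = EBIT / (EBIT − interest) = €1,858,000 / €1,366,489.00 = 1.3597.

1.36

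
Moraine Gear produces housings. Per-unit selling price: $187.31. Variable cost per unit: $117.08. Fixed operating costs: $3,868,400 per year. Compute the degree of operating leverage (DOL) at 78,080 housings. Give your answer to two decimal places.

Total contribution margin = 78,080 × $70.23 = $5,483,558.40.
Operating income = contribution − fixed costs = $5,483,558.40 − $3,868,400 = $1,615,158.40.
So DOL = total CM / EBIT = $5,483,558.40 / $1,615,158.40 = 3.3951.

3.40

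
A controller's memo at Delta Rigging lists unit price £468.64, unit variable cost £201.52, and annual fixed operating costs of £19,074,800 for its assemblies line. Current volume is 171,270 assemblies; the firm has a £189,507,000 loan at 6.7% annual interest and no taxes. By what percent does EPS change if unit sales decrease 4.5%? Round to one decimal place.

Total contribution margin = 171,270 × £267.12 = £45,749,642.40.
EBIT = £45,749,642.40 − £19,074,800 = £26,674,842.40.
After interest of £12,696,969.00, pre-tax earnings = £13,977,873.40.
Degree of combined leverage = contribution ÷ (EBIT − I) = £45,749,642.40 ÷ £13,977,873.40 = 3.2730.
EPS therefore changes by 3.2730 × (-4.5%) = -14.7%.

-14.7%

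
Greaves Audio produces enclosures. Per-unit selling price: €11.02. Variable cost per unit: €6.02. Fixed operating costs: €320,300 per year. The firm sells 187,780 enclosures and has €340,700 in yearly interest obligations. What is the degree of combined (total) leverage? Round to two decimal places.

Total contribution margin = 187,780 × €5.00 = €938,900.00.
Operating income = contribution − fixed costs = €938,900.00 − €320,300 = €618,600.00. Interest = €340,700.00, so EBIT − I = €277,900.00.
DCL = contribution ÷ (EBIT − I) = €938,900.00 ÷ €277,900.00 = 3.3786.

3.38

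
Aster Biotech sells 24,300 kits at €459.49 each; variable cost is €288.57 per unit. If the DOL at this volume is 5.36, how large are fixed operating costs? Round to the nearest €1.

€3,378,476

Total contribution margin = 24,300 × €170.92 = €4,153,356.00.
Since DOL = CM ÷ EBIT, EBIT = €4,153,356.00 ÷ 5.36 = €774,879.85.
And FC = contribution − EBIT = €4,153,356.00 − €774,879.85 = €3,378,476.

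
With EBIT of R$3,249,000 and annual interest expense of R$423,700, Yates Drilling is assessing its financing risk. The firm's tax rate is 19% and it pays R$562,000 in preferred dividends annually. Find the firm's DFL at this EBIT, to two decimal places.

Annual interest charges come to R$423,700.00.
Pre-tax preferred-dividend burden = R$562,000 ÷ (1 − 0.19) = R$693,827.16.
DFL = EBIT ÷ [EBIT − I − D_p/(1−t)] = R$3,249,000 ÷ [R$3,249,000 − R$423,700.00 − R$693,827.16] = R$3,249,000 ÷ R$2,131,472.84 = 1.5243.

1.52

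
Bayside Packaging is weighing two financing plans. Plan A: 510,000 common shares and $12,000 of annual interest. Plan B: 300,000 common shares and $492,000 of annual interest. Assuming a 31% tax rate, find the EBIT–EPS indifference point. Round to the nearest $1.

Set EPS_A = EPS_B: (EBIT − $12,000)(1 − 0.31) ÷ 510,000 = (EBIT − $492,000)(1 − 0.31) ÷ 300,000.
The (1 − t) factor cancels: (EBIT − 12,000) × 300,000 = (EBIT − 492,000) × 510,000.
Solving, EBIT = (492,000·510,000 − 12,000·300,000) / (510,000 − 300,000) = 247,320,000,000 / 210,000 = 1,177,714.29.

$1,177,714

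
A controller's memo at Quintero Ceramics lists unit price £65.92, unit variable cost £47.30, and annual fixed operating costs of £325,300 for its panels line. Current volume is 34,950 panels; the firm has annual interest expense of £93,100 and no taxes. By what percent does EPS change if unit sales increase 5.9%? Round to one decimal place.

+16.5%

At 34,950 units, contribution = 34,950 × £18.62 = £650,769.00.
Subtracting fixed costs: EBIT = £650,769.00 − £325,300 = £325,469.00.
Interest = £93,100.00, so EBIT − I = £232,369.00.
Degree of combined leverage = contribution ÷ (EBIT − I) = £650,769.00 ÷ £232,369.00 = 2.8006.
EPS therefore changes by 2.8006 × (+5.9%) = +16.5%.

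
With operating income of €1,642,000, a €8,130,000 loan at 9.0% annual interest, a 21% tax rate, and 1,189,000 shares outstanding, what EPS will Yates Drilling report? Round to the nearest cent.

€0.60

Interest = €731,700.00, so EBT = €1,642,000 − €731,700.00 = €910,300.00.
Net income = €910,300.00 × (1 − 0.21) = €719,137.00.
EPS = €719,137.00 ÷ 1,189,000 = €0.60.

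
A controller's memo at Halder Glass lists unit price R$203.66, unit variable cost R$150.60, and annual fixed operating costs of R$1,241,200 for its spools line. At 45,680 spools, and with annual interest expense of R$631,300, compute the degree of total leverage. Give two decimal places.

At 45,680 units, contribution = 45,680 × R$53.06 = R$2,423,780.80.
EBIT = R$2,423,780.80 − R$1,241,200 = R$1,182,580.80. Interest = R$631,300.00.
DOL = R$2,423,780.80 ÷ R$1,182,580.80 = 2.0496; DFL = R$1,182,580.80 ÷ R$551,280.80 = 2.1452.
DCL = DOL × DFL = 2.0496 × 2.1452 = 4.3968.

4.40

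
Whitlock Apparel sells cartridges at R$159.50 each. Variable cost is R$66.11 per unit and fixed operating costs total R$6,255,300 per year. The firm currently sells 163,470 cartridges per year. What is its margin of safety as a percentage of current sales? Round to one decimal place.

59.0%

Each unit contributes R$159.50 − R$66.11 = R$93.39. Break-even units = R$6,255,300 ÷ R$93.39 = 66,980.40; break-even revenue = 66,980.40 × R$159.50 = R$10,683,374.56.
Current sales = 163,470 × R$159.50 = R$26,073,465.00.
Margin of safety = (R$26,073,465.00 − R$10,683,374.56) ÷ R$26,073,465.00 = 59.0%.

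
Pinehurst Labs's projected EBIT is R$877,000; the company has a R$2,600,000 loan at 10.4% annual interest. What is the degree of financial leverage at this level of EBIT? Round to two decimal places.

1.45

Interest = R$270,400.00.
DFL = EBIT ÷ (EBIT − I) = R$877,000 ÷ (R$877,000 − R$270,400.00) = R$877,000 ÷ R$606,600.00 = 1.4458.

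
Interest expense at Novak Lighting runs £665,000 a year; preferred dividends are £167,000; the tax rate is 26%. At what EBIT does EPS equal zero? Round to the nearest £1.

Grossing the preferred dividend up to pre-tax terms: £167,000 / (1 − 0.26) = £225,675.68.
Financial break-even EBIT = interest + D_p ÷ (1 − t) = £665,000 + £225,675.68 = £890,675.68.

£890,676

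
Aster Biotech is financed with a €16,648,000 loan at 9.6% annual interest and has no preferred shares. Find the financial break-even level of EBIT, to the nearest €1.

Annual interest = 9.6% × €16,648,000 = €1,598,208.00.
With no preferred dividends, EPS = 0 when EBIT exactly covers interest, so the financial break-even EBIT is €1,598,208.00.

€1,598,208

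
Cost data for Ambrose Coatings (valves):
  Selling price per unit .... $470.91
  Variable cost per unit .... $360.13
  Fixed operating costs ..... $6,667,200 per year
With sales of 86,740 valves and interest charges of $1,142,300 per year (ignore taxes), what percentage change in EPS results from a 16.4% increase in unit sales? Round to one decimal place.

+87.6%

At 86,740 units, contribution = 86,740 × $110.78 = $9,609,057.20.
Operating income = contribution − fixed costs = $9,609,057.20 − $6,667,200 = $2,941,857.20.
After interest of $1,142,300.00, pre-tax earnings = $1,799,557.20.
Degree of combined leverage = contribution ÷ (EBIT − I) = $9,609,057.20 ÷ $1,799,557.20 = 5.3397.
%ΔEPS = DCL × %ΔSales = 5.3397 × +16.4% = +87.6%.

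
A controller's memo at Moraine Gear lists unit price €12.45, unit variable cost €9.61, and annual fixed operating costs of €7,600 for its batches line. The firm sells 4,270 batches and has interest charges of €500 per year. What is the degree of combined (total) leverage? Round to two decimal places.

Contribution at this volume is 4,270 × €2.84 = €12,126.80.
EBIT = €12,126.80 − €7,600 = €4,526.80. Interest = €500.00.
DOL = €12,126.80 ÷ €4,526.80 = 2.6789; DFL = €4,526.80 ÷ €4,026.80 = 1.1242.
DCL = DOL × DFL = 2.6789 × 1.1242 = 3.0116.

3.01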